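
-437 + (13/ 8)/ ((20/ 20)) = -3483/ 8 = -435.38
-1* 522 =-522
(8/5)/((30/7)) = 28/75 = 0.37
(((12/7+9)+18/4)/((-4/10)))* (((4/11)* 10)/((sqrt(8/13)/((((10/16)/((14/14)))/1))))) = -26625* sqrt(26)/1232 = -110.20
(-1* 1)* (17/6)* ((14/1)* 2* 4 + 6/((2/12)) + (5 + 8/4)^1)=-2635/6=-439.17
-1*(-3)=3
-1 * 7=-7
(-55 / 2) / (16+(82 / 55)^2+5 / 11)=-166375 / 112998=-1.47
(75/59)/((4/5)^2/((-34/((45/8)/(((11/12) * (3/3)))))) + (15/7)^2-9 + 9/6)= -2290750/5448827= -0.42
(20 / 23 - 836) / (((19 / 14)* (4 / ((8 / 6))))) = -268912 / 1311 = -205.12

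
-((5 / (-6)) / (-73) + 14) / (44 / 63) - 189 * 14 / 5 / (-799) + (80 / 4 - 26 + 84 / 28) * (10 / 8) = -594105261 / 25663880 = -23.15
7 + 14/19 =7.74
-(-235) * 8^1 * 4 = 7520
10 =10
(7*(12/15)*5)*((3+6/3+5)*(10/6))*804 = 375200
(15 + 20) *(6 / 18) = 35 / 3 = 11.67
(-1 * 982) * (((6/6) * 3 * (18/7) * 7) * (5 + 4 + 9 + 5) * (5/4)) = -1524555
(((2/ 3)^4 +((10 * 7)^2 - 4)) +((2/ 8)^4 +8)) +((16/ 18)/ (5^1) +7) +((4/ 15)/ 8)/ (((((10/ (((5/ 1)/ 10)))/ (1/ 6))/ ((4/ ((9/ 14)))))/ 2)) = 4911.38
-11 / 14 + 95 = 1319 / 14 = 94.21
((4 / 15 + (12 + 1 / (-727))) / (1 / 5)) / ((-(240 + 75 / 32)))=-4280096 / 16913655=-0.25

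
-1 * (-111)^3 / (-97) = -1367631 / 97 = -14099.29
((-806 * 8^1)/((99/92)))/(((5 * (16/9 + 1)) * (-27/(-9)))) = -593216/4125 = -143.81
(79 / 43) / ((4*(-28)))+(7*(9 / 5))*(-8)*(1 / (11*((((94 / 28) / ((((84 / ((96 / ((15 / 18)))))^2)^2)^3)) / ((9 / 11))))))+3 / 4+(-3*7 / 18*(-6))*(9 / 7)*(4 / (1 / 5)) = 35699095536442933950075991 / 197578448518399930662912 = 180.68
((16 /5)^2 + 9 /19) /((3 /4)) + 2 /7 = 145342 /9975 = 14.57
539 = 539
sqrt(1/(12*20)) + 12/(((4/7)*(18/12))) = sqrt(15)/60 + 14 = 14.06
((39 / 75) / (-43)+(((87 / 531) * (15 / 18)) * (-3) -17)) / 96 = -6629827 / 36532800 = -0.18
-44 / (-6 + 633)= -4 / 57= -0.07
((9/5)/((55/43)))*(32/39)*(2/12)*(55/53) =688/3445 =0.20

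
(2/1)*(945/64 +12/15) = 4981/160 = 31.13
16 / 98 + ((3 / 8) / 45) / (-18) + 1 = 123071 / 105840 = 1.16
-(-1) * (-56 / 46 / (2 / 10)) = -140 / 23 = -6.09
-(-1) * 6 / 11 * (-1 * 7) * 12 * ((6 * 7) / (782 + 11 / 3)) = -63504 / 25927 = -2.45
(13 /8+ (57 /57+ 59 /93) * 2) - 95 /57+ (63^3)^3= 11631557732699246713 /744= 15633814156853826.23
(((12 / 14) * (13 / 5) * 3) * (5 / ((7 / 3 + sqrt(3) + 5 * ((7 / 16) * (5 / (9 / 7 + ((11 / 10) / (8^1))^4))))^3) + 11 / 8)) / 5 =443569395699603125245085065075118678471791978668013387556602623 / 240458460223384704554868414637069220212377691806348925927445300 - 38099283141803590010008503403460721134434978943547569258691 * sqrt(3) / 24045846022338470455486841463706922021237769180634892592744530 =1.84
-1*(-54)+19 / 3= 181 / 3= 60.33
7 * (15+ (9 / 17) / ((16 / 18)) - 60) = -42273 / 136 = -310.83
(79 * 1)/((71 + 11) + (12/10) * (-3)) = 395/392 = 1.01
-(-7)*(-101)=-707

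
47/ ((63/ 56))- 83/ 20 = 6773/ 180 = 37.63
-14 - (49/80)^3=-7285649/512000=-14.23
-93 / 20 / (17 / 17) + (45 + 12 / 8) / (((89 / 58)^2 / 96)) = 299601267 / 158420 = 1891.18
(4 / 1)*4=16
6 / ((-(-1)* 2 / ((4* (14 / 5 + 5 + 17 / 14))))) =3786 / 35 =108.17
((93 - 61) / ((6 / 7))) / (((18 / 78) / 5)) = 7280 / 9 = 808.89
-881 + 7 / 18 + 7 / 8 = -63341 / 72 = -879.74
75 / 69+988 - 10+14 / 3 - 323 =45592 / 69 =660.75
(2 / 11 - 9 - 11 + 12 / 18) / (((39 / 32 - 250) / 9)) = 60672 / 87571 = 0.69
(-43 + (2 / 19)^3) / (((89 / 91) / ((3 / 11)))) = -80515617 / 6714961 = -11.99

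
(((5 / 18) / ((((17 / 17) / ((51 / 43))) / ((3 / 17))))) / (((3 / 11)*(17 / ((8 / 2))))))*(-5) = -550 / 2193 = -0.25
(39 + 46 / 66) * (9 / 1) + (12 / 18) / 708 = 4173671 / 11682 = 357.27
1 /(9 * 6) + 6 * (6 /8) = 122 /27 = 4.52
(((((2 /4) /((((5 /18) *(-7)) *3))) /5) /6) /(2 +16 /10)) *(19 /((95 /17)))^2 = -289 /31500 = -0.01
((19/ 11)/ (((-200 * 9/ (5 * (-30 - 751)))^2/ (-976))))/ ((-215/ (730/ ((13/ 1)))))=4691542757/ 2263950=2072.28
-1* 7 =-7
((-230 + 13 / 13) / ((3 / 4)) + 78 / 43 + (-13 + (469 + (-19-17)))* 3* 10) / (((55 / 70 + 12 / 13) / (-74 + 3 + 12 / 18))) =-60915018892 / 120357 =-506119.45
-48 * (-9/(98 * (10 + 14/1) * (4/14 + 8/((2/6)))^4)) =441/835210000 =0.00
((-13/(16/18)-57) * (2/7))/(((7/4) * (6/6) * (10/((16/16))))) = -573/490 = -1.17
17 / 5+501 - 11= 2467 / 5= 493.40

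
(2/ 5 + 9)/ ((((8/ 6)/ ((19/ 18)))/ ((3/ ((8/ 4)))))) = 893/ 80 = 11.16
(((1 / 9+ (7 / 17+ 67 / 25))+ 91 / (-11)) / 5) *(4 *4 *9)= -3413024 / 23375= -146.01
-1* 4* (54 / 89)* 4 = -864 / 89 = -9.71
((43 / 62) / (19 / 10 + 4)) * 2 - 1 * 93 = -169667 / 1829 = -92.76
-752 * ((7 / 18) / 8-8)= 53815 / 9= 5979.44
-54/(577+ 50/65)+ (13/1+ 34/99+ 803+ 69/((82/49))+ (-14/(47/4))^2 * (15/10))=115782937688273/134692224282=859.61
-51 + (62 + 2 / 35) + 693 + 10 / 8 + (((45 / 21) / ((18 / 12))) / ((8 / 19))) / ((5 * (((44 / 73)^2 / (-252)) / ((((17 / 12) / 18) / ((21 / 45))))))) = 625.92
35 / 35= 1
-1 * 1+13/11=0.18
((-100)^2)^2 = 100000000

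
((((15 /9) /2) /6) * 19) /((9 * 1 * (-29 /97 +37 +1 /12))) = 9215 /1156059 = 0.01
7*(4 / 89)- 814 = -72418 / 89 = -813.69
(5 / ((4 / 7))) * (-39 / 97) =-1365 / 388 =-3.52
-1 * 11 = -11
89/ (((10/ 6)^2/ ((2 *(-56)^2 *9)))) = 45214848/ 25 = 1808593.92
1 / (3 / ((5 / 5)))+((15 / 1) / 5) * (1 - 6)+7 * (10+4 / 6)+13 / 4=253 / 4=63.25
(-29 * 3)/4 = -87/4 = -21.75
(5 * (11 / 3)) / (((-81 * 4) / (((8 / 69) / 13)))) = -0.00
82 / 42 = 41 / 21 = 1.95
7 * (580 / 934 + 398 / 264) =918491 / 61644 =14.90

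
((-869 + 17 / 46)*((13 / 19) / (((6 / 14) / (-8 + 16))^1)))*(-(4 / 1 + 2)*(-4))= -6123936 / 23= -266258.09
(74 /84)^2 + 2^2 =8425 /1764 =4.78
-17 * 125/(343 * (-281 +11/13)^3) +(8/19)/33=44186771086049/3463061710040856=0.01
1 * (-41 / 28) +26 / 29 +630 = 511099 / 812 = 629.43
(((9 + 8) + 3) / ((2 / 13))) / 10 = 13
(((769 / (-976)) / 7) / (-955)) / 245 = 769 / 1598517200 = 0.00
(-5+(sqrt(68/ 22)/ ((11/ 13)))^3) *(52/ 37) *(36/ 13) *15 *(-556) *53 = 318254400/ 37 - 4754593434240 *sqrt(374)/ 5958887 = -6829173.22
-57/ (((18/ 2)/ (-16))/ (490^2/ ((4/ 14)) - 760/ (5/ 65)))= 252462880/ 3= 84154293.33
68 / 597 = 0.11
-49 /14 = -3.50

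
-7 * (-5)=35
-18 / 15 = -6 / 5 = -1.20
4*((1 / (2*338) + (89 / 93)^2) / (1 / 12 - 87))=-21452980 / 508177761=-0.04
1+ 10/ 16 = 1.62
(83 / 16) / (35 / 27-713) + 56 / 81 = 17036015 / 24903936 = 0.68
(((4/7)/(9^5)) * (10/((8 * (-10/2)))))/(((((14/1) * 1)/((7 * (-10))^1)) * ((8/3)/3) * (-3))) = -5/1102248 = -0.00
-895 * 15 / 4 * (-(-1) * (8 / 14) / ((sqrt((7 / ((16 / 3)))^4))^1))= -1145600 / 1029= -1113.31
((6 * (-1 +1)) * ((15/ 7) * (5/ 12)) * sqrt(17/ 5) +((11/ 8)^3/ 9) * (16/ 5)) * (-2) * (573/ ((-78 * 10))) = 254221/ 187200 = 1.36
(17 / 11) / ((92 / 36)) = 153 / 253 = 0.60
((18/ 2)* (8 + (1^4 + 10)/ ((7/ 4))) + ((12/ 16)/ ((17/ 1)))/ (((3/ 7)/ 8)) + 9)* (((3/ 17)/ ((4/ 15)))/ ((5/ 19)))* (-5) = -14080995/ 8092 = -1740.11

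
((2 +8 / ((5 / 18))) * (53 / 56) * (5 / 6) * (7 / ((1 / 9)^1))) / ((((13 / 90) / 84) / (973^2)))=10953308973915 / 13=842562228762.69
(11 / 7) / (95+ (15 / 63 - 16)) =33 / 1664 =0.02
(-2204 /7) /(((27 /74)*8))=-20387 /189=-107.87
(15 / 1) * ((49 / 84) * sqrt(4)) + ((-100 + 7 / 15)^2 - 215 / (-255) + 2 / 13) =987079183 / 99450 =9925.38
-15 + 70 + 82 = 137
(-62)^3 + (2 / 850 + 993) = -100867374 / 425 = -237335.00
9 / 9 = 1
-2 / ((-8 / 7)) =7 / 4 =1.75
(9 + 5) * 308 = 4312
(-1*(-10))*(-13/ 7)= -130/ 7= -18.57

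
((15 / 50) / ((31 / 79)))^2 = 56169 / 96100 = 0.58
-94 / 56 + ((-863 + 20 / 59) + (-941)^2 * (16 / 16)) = 1461386723 / 1652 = 884616.66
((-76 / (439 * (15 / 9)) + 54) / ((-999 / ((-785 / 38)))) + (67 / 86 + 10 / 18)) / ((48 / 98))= 3185110495 / 636985488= 5.00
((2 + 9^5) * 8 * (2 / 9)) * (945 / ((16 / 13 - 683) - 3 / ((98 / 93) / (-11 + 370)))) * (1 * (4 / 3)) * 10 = -1685173817600 / 2170667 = -776339.17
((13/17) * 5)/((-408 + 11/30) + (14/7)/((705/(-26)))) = -0.01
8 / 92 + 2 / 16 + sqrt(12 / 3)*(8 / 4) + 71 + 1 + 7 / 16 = 28207 / 368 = 76.65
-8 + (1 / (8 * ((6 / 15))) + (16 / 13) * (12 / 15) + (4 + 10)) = 7589 / 1040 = 7.30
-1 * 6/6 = -1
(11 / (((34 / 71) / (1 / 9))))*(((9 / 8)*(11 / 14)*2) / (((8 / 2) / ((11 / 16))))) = 94501 / 121856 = 0.78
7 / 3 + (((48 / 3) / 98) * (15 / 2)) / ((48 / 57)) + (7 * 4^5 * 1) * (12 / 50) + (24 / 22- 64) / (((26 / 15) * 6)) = 3611530697 / 2102100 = 1718.06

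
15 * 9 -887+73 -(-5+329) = -1003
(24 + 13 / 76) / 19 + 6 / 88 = 10645 / 7942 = 1.34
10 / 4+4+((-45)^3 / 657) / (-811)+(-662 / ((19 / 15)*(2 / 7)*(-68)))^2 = 72171163845923 / 98825436592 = 730.29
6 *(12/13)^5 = 1492992/371293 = 4.02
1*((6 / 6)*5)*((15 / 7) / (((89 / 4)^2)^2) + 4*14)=122974811560 / 439195687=280.00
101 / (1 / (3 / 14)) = 303 / 14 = 21.64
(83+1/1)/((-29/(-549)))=46116/29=1590.21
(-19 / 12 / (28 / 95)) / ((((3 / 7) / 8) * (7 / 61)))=-110105 / 126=-873.85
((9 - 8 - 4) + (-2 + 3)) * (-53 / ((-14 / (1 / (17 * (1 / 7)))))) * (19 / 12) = -1007 / 204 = -4.94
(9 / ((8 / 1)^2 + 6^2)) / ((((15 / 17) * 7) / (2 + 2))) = 51 / 875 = 0.06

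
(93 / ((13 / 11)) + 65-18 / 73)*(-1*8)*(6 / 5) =-1306848 / 949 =-1377.08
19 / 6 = 3.17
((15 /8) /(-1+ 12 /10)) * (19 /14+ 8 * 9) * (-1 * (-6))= 231075 /56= 4126.34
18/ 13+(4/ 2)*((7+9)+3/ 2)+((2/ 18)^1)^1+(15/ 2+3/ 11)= 113947/ 2574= 44.27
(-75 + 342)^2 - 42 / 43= 3065385 / 43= 71288.02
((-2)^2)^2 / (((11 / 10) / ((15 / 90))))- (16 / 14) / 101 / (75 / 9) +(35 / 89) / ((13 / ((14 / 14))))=1655496281 / 674849175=2.45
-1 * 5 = -5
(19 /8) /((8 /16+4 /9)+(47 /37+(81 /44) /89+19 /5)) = 30970665 /78703294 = 0.39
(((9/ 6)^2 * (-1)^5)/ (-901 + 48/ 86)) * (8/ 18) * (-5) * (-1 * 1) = 215/ 38719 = 0.01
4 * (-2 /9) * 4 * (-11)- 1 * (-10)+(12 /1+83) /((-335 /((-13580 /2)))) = 1190704 /603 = 1974.63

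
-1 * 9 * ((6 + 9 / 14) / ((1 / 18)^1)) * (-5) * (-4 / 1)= -150660 / 7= -21522.86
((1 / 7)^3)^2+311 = 36588840 / 117649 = 311.00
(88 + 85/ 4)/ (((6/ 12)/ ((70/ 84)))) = 2185/ 12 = 182.08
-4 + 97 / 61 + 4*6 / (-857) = -127443 / 52277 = -2.44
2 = 2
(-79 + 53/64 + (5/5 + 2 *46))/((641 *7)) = 949/287168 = 0.00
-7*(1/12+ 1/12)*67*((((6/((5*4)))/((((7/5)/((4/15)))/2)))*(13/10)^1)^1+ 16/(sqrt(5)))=-3752*sqrt(5)/15 - 871/75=-570.93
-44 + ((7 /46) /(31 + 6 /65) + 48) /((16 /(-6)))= -46112501 /743728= -62.00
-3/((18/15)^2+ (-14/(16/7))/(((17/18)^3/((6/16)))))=982600/421377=2.33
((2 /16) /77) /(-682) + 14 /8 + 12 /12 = 2.75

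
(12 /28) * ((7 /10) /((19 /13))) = 39 /190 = 0.21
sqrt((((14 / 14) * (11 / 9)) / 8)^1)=sqrt(22) / 12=0.39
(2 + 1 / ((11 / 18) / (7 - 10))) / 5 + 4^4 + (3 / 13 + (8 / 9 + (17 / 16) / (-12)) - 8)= 102321359 / 411840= 248.45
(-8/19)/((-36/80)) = 160/171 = 0.94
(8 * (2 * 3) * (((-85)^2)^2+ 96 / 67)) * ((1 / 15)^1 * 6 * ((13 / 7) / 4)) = 1091201894952 / 2345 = 465331298.49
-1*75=-75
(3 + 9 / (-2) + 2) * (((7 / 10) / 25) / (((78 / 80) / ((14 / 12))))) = 49 / 2925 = 0.02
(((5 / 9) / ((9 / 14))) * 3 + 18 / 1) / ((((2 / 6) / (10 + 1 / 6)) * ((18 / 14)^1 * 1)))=118706 / 243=488.50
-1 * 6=-6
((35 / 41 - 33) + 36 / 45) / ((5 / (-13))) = 83538 / 1025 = 81.50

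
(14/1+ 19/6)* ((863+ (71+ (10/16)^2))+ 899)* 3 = 12085711/128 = 94419.62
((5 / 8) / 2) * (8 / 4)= 5 / 8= 0.62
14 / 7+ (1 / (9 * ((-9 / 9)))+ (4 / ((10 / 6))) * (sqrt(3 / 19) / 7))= 12 * sqrt(57) / 665+ 17 / 9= 2.03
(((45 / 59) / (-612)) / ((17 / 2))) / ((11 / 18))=-45 / 187561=-0.00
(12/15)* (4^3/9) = 256/45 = 5.69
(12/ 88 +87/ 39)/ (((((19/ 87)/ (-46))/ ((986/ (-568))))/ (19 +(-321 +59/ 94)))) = -14024970981/ 53768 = -260842.34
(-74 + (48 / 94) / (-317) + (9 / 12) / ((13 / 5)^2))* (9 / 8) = -6697857375 / 80573792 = -83.13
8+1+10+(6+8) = 33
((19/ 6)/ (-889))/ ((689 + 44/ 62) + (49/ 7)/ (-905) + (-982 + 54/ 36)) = 533045/ 43516582893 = 0.00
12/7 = 1.71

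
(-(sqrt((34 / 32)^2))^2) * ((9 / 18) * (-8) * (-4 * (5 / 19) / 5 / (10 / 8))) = -289 / 380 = -0.76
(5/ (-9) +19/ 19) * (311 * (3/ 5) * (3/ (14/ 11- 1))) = 13684/ 15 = 912.27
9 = 9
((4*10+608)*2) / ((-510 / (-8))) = 1728 / 85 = 20.33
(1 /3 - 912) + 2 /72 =-32819 /36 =-911.64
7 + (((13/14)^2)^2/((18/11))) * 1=5154587/691488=7.45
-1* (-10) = 10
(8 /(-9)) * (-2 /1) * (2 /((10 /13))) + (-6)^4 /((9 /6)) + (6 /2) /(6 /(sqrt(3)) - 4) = 38953 /45 - 3 * sqrt(3) /2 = 863.02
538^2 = 289444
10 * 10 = 100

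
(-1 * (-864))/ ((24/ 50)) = 1800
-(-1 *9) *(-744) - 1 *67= -6763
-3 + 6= 3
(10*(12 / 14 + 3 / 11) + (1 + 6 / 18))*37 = 467.39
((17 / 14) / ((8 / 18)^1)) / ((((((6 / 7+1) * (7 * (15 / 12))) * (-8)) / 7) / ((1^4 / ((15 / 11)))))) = -561 / 5200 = -0.11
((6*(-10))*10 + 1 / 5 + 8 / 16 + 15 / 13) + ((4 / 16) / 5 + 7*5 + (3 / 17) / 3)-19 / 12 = -748687 / 1326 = -564.62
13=13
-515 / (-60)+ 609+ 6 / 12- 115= 6037 / 12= 503.08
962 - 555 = 407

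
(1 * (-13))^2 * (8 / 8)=169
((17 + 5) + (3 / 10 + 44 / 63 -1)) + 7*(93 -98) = -8191 / 630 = -13.00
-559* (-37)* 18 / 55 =372294 / 55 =6768.98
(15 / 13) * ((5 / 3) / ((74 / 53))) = 1325 / 962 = 1.38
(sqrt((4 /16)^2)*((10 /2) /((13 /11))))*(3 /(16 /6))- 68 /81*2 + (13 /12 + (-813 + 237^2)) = 1865295799 /33696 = 55356.59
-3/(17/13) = -39/17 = -2.29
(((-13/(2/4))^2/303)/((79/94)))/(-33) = -63544/789921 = -0.08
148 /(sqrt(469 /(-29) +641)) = 37*sqrt(131370) /2265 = 5.92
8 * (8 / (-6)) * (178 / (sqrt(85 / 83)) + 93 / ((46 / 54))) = -5696 * sqrt(7055) / 255 - 26784 / 23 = -3040.72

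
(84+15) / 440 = 9 / 40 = 0.22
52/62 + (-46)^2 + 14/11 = 722276/341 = 2118.11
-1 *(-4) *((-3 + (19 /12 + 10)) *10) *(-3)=-1030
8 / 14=0.57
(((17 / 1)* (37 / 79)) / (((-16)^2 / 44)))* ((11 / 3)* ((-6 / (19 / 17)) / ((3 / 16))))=-1293853 / 9006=-143.67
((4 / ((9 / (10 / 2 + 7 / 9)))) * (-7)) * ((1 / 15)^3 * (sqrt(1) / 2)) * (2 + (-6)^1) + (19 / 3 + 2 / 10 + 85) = 25025837 / 273375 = 91.54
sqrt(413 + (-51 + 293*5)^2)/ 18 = sqrt(24689)/ 2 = 78.56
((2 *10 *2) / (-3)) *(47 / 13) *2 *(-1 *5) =18800 / 39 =482.05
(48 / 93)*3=48 / 31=1.55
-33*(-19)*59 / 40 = 36993 / 40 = 924.82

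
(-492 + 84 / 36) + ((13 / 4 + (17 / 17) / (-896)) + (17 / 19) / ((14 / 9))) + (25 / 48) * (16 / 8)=-8253251 / 17024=-484.80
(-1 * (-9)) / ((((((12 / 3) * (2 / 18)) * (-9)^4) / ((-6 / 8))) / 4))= -1 / 108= -0.01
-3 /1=-3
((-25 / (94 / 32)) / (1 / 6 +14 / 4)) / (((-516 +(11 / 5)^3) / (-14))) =-2100000 / 32658373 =-0.06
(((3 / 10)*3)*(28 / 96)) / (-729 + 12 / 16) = -7 / 19420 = -0.00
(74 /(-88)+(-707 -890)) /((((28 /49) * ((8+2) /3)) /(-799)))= 235929519 /352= 670254.32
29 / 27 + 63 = 1730 / 27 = 64.07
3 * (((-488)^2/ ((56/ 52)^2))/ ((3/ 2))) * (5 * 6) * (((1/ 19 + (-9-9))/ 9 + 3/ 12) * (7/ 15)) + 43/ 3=-12003452555/ 1197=-10027947.00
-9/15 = -3/5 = -0.60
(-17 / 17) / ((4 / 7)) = -7 / 4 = -1.75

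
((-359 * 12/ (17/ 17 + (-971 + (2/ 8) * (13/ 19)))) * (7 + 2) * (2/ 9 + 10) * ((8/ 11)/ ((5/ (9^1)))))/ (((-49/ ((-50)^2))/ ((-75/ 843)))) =9036460800000/ 3721196171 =2428.38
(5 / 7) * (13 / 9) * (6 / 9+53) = 1495 / 27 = 55.37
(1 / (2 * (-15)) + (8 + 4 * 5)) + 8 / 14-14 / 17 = 98941 / 3570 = 27.71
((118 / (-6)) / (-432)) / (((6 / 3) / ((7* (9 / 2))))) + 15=9053 / 576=15.72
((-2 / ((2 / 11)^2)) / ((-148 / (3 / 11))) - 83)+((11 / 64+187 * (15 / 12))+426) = 1366415 / 2368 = 577.03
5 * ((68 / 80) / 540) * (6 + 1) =119 / 2160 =0.06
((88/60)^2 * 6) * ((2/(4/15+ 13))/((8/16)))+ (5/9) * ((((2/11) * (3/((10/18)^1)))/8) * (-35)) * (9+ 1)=-437191/21890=-19.97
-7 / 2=-3.50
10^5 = 100000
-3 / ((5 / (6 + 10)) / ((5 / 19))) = -48 / 19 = -2.53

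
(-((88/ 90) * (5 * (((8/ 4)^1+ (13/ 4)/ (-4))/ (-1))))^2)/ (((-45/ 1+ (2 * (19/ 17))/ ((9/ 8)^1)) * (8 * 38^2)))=2057/ 30325248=0.00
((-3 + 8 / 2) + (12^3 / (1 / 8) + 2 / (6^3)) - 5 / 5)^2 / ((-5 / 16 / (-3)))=2229028098049 / 1215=1834591027.20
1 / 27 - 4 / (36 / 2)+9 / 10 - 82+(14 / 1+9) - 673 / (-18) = -2821 / 135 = -20.90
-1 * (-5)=5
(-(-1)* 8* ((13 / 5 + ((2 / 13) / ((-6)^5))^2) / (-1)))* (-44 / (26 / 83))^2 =-410372.43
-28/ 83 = -0.34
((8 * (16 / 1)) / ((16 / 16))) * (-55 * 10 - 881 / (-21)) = -65030.10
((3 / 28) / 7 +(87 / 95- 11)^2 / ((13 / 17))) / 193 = 3058341623 / 4438170100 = 0.69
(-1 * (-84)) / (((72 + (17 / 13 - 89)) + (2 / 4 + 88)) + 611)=2184 / 17779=0.12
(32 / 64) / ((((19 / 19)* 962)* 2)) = 0.00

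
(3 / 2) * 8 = 12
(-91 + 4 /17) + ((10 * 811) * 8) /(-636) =-192.78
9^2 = 81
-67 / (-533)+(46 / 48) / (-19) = 0.08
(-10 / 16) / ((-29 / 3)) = 15 / 232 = 0.06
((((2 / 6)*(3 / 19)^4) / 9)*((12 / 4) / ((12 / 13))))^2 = 1521 / 271737008656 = 0.00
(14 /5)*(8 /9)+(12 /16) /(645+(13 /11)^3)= 385769701 /154924560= 2.49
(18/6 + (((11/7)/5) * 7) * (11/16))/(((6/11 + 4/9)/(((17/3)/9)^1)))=67507/23520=2.87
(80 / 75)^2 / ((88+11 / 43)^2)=473344 / 3240455625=0.00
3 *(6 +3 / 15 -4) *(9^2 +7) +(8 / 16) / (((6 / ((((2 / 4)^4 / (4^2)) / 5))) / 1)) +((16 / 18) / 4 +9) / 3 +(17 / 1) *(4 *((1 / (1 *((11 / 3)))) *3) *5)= 1310876771 / 1520640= 862.06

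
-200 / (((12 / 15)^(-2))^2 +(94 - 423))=51200 / 83599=0.61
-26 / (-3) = 26 / 3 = 8.67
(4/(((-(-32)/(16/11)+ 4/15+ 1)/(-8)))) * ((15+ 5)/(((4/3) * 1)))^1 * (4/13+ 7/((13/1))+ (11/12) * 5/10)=-122100/4537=-26.91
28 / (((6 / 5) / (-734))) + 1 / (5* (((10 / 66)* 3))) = -1284467 / 75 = -17126.23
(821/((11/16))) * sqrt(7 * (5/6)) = 6568 * sqrt(210)/33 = 2884.22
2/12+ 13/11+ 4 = 5.35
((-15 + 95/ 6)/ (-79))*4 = -10/ 237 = -0.04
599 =599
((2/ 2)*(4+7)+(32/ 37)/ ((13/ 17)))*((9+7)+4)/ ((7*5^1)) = 23340/ 3367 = 6.93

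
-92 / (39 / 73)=-6716 / 39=-172.21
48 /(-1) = -48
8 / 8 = 1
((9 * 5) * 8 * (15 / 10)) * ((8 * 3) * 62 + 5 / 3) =804420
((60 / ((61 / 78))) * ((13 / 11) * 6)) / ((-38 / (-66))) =1095120 / 1159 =944.88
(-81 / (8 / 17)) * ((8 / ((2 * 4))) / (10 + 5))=-459 / 40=-11.48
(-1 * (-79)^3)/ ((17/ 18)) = 8874702/ 17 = 522041.29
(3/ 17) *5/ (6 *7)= 0.02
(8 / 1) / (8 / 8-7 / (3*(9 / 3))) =36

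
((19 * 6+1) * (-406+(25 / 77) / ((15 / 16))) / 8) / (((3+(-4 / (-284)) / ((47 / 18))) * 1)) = -17980073015 / 9266796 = -1940.27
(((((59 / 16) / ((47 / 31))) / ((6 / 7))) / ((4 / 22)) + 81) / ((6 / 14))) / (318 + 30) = 6102439 / 9421056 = 0.65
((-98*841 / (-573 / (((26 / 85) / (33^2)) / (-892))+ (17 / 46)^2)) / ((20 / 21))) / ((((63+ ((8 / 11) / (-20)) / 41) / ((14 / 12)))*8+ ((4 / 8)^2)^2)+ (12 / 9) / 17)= -6284551841568 / 57105135707755825817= -0.00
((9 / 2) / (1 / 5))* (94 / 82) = 2115 / 82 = 25.79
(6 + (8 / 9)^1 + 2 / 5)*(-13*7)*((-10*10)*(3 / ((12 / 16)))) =2387840 / 9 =265315.56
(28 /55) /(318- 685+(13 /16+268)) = -448 /86405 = -0.01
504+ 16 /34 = 8576 /17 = 504.47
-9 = -9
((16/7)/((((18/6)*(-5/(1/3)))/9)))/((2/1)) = -8/35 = -0.23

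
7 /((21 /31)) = 31 /3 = 10.33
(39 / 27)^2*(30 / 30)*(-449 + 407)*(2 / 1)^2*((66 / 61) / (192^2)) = -13013 / 1264896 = -0.01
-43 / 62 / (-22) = 43 / 1364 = 0.03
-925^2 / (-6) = 855625 / 6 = 142604.17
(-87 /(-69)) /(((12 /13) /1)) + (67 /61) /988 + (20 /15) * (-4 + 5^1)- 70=-139932451 /2079246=-67.30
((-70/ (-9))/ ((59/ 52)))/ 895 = 728/ 95049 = 0.01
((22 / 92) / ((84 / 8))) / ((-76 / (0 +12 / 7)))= -11 / 21413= -0.00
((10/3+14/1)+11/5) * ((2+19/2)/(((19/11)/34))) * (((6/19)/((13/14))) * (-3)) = -105856212/23465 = -4511.24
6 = 6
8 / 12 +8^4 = 4096.67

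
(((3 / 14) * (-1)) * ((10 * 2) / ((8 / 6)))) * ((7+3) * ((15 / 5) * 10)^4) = -182250000 / 7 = -26035714.29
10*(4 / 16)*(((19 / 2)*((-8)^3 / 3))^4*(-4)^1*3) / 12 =-1399311082455040 / 81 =-17275445462407.90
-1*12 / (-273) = 4 / 91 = 0.04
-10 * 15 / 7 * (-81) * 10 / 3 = 40500 / 7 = 5785.71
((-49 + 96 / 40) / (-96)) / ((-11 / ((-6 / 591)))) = 233 / 520080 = 0.00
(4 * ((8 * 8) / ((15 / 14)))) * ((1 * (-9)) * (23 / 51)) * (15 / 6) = -41216 / 17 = -2424.47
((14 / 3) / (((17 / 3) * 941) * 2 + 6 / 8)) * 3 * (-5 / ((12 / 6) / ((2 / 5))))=-168 / 127985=-0.00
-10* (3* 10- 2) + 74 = -206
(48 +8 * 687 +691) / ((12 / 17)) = 105995 / 12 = 8832.92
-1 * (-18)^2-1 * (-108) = -216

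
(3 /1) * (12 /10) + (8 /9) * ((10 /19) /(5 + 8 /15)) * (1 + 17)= 40386 /7885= 5.12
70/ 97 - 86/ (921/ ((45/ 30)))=17319/ 29779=0.58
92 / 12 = 23 / 3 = 7.67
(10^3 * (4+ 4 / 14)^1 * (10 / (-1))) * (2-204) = 60600000 / 7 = 8657142.86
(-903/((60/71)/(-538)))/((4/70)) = 40241593/4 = 10060398.25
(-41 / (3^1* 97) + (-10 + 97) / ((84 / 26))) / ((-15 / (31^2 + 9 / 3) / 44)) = -2314492664 / 30555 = -75748.41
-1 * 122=-122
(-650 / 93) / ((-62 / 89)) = 28925 / 2883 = 10.03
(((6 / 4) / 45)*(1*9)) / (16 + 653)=1 / 2230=0.00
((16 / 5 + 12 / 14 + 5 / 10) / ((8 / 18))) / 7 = 2871 / 1960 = 1.46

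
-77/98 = -0.79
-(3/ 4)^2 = -9/ 16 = -0.56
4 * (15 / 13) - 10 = -70 / 13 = -5.38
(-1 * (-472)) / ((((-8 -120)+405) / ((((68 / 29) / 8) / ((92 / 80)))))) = 80240 / 184759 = 0.43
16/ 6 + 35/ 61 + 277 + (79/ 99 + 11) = 1763620/ 6039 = 292.04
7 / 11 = 0.64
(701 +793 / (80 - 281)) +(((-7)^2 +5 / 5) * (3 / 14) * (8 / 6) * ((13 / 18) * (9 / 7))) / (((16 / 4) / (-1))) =13665259 / 19698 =693.74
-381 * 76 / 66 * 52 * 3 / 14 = -376428 / 77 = -4888.68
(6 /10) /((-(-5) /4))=12 /25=0.48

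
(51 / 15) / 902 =0.00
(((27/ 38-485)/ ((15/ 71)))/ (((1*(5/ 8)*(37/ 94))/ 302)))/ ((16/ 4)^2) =-9273032461/ 52725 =-175875.44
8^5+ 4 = 32772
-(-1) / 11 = 1 / 11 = 0.09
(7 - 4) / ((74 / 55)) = 165 / 74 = 2.23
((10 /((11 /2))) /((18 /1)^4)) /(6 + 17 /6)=5 /2550042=0.00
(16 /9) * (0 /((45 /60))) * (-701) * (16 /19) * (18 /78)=0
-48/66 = -8/11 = -0.73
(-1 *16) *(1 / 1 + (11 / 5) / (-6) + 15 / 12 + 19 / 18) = -2116 / 45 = -47.02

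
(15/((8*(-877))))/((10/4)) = -3/3508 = -0.00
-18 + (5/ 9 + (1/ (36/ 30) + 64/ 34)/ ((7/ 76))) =12895/ 1071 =12.04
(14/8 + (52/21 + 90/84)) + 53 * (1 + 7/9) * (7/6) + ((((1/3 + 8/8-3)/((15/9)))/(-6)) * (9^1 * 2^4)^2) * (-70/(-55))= 37536503/8316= 4513.77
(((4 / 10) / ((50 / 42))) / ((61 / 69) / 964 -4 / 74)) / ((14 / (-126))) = 930292776 / 16346875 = 56.91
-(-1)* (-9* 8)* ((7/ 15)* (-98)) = 16464/ 5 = 3292.80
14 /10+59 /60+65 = 4043 /60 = 67.38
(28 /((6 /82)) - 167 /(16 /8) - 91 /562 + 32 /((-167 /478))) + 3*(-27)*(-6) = 97619225 /140781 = 693.41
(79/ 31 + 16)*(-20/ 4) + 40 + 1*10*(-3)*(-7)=157.26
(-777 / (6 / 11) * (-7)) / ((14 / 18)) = 25641 / 2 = 12820.50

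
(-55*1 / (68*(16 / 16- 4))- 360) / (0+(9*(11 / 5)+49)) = -366925 / 70176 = -5.23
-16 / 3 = -5.33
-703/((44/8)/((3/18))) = -703/33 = -21.30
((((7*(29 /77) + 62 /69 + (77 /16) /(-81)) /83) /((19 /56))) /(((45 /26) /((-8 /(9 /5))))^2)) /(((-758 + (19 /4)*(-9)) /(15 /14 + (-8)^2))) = -44914643820800 /679147661772063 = -0.07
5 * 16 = 80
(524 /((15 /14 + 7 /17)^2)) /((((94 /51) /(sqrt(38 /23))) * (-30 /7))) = -883023316 * sqrt(874) /673511645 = -38.76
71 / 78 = 0.91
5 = 5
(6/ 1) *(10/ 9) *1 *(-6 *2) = -80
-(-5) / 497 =5 / 497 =0.01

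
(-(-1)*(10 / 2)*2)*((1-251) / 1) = -2500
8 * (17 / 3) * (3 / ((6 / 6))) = 136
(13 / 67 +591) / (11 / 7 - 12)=-277270 / 4891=-56.69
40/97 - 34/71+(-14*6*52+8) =-30027778/6887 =-4360.07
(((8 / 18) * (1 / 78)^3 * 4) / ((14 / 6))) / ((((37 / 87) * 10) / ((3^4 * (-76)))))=-6612 / 2845115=-0.00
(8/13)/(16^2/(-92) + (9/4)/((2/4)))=368/1027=0.36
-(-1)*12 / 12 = 1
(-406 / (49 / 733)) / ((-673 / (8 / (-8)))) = -42514 / 4711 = -9.02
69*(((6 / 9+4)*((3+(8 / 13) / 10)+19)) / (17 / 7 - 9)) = -70266 / 65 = -1081.02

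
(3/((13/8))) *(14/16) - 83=-1058/13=-81.38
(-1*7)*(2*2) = -28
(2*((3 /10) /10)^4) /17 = 81 /850000000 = 0.00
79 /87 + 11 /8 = 2.28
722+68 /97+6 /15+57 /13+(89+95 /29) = 149889293 /182845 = 819.76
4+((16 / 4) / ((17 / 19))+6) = 246 / 17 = 14.47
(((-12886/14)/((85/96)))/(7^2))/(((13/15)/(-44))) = 4802688/4459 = 1077.08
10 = 10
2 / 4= 1 / 2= 0.50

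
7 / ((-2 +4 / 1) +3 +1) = 7 / 6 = 1.17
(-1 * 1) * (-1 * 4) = 4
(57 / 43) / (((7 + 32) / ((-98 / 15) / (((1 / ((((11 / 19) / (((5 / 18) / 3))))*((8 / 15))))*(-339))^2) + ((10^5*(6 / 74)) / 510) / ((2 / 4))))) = 288094834232224 / 266577176003125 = 1.08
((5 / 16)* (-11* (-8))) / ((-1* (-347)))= 0.08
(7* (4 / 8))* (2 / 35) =1 / 5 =0.20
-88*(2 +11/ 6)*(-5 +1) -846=1510/ 3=503.33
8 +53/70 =613/70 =8.76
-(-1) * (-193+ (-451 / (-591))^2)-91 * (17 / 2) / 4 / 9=-66411131 / 310472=-213.90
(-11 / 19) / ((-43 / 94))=1034 / 817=1.27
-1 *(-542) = 542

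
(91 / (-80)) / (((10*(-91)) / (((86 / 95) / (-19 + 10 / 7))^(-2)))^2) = -149143679708805 / 764904703273984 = -0.19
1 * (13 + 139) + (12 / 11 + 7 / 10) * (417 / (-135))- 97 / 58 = 10392709 / 71775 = 144.80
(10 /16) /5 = 1 /8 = 0.12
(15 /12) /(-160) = -1 /128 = -0.01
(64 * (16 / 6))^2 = 262144 / 9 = 29127.11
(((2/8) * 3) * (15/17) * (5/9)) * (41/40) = 205/544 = 0.38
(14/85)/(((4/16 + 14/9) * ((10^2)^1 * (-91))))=-18/1795625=-0.00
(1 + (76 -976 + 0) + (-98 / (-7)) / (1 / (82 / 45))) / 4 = -39307 / 180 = -218.37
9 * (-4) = -36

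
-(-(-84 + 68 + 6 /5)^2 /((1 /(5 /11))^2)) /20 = 1369 /605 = 2.26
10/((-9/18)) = -20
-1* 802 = -802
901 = 901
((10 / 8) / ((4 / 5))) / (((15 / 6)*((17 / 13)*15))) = 13 / 408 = 0.03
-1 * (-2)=2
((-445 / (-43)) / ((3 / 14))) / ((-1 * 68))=-3115 / 4386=-0.71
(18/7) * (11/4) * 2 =99/7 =14.14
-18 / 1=-18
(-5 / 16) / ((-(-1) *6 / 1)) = -5 / 96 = -0.05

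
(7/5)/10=7/50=0.14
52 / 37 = 1.41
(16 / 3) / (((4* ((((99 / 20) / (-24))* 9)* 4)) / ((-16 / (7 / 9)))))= 2560 / 693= 3.69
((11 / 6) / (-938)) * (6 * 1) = -11 / 938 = -0.01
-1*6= -6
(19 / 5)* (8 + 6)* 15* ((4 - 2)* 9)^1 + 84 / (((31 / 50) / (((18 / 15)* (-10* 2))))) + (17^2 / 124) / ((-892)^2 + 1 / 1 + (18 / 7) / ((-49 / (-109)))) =376059482081479 / 33841467068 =11112.39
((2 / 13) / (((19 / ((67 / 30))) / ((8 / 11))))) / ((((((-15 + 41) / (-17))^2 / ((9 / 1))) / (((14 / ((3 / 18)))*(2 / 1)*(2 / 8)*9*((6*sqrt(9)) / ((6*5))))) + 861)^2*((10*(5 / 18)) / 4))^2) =1095322933468937119574130878592 / 22072332122649365906257143970228295488740625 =0.00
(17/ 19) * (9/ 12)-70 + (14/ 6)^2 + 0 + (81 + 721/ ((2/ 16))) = 3957019/ 684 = 5785.12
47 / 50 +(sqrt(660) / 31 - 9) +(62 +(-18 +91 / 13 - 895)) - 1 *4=-42803 / 50 +2 *sqrt(165) / 31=-855.23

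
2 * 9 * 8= 144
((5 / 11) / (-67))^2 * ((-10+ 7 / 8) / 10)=-365 / 8690704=-0.00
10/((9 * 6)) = 5/27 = 0.19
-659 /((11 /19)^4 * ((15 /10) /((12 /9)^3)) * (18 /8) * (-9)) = 43971347968 /96059601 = 457.75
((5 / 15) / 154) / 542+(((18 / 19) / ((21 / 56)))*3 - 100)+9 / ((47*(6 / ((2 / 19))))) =-20665590823 / 223610772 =-92.42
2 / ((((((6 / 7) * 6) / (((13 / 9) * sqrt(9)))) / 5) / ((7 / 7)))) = 8.43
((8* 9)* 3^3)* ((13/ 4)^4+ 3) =7126947/ 32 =222717.09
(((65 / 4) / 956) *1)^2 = 4225 / 14622976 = 0.00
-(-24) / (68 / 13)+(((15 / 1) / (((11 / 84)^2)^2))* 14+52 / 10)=888712558912 / 1244485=714120.75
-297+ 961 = 664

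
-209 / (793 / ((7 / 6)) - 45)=-1463 / 4443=-0.33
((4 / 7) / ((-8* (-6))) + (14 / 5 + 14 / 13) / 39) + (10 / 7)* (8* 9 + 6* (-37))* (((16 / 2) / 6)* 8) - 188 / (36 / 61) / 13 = -491914237 / 212940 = -2310.11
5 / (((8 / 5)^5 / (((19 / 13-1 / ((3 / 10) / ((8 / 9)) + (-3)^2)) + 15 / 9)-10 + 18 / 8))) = -2870140625 / 1272840192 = -2.25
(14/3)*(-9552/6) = -7429.33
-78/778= -39/389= -0.10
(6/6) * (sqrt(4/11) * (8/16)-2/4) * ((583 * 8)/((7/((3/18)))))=-1166/21 + 212 * sqrt(11)/21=-22.04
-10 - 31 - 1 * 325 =-366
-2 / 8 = -1 / 4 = -0.25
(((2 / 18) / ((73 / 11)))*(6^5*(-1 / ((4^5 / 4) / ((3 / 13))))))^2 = 793881 / 57638464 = 0.01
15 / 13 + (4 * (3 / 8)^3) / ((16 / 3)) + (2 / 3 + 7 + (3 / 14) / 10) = 24828389 / 2795520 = 8.88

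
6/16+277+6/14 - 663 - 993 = -77179/56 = -1378.20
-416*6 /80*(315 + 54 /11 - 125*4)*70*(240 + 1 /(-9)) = 94352748.85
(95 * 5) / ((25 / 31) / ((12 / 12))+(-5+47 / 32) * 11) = -471200 / 37733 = -12.49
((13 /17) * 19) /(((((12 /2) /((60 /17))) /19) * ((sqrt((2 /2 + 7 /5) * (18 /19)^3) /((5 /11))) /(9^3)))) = 20062575 * sqrt(570) /12716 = 37668.09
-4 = -4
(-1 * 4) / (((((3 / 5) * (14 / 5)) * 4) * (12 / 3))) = -0.15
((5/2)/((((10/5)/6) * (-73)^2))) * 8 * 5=300/5329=0.06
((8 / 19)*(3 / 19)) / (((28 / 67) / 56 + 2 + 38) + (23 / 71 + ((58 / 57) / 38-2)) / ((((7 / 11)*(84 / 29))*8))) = 805569408 / 483419446091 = 0.00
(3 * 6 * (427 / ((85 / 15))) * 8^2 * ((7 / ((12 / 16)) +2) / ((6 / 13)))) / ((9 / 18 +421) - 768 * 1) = -203008 / 33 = -6151.76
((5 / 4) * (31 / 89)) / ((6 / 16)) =310 / 267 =1.16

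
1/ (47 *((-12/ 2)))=-1/ 282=-0.00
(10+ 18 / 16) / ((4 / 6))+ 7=379 / 16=23.69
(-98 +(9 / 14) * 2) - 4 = -705 / 7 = -100.71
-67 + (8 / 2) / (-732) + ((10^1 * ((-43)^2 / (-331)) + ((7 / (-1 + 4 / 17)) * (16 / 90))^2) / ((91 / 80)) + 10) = -13052068674656 / 125759542545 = -103.79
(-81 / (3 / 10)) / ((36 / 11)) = -165 / 2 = -82.50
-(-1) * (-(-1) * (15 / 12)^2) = 25 / 16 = 1.56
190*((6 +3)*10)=17100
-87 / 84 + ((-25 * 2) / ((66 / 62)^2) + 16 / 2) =-1133045 / 30492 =-37.16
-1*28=-28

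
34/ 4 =17/ 2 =8.50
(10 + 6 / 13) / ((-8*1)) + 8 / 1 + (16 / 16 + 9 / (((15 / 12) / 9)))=4712 / 65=72.49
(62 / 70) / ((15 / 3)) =31 / 175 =0.18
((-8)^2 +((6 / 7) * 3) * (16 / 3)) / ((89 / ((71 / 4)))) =9656 / 623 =15.50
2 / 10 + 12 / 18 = 13 / 15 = 0.87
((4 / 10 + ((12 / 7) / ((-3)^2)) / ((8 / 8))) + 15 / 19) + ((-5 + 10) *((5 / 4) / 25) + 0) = 13007 / 7980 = 1.63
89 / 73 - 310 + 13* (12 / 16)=-87317 / 292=-299.03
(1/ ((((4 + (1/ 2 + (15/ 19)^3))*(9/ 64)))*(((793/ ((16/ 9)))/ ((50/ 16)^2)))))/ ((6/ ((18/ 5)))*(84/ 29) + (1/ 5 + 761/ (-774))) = 1710634600000/ 221843613097197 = 0.01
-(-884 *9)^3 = 503598378816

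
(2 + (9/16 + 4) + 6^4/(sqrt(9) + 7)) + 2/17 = 185341/1360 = 136.28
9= 9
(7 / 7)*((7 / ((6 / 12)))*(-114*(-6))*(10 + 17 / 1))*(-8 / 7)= -295488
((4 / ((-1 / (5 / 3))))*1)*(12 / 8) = -10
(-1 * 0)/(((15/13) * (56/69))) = 0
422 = 422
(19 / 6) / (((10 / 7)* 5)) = 133 / 300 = 0.44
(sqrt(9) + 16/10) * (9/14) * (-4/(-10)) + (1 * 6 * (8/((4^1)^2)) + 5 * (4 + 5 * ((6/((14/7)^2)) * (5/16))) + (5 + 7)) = 268249/5600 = 47.90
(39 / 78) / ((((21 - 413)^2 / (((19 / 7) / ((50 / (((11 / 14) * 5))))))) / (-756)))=-5643 / 10756480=-0.00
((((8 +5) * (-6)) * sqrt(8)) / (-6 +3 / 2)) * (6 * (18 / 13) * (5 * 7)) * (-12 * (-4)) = 483840 * sqrt(2) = 684253.09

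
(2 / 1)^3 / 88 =1 / 11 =0.09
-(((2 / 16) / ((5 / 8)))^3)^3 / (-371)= 0.00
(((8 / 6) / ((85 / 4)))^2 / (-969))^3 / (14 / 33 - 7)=184549376 / 18094679406892429894546875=0.00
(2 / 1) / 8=1 / 4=0.25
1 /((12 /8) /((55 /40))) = 11 /12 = 0.92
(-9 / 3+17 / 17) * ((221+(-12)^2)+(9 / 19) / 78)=-180313 / 247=-730.01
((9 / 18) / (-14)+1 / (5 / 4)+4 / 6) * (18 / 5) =1803 / 350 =5.15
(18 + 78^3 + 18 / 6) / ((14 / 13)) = 6169449 / 14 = 440674.93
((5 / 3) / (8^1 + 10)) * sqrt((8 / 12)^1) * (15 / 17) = 25 * sqrt(6) / 918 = 0.07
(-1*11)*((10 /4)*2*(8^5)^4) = -63410682753376583680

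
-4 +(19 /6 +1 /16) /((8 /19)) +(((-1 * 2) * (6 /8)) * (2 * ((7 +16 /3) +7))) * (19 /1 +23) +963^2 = 355175681 /384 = 924936.67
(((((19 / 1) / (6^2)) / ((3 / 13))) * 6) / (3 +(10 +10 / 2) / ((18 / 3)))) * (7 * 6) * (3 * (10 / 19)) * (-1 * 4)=-7280 / 11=-661.82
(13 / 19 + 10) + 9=374 / 19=19.68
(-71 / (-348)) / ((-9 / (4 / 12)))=-71 / 9396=-0.01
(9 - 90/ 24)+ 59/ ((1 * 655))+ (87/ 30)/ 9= 133517/ 23580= 5.66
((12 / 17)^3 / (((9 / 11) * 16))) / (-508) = -33 / 623951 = -0.00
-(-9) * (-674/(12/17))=-17187/2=-8593.50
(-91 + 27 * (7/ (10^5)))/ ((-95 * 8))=9099811/ 76000000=0.12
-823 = -823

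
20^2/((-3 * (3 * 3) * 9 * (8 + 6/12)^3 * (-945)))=640/225639351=0.00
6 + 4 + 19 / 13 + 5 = 214 / 13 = 16.46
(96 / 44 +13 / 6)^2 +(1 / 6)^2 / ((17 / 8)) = 1401241 / 74052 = 18.92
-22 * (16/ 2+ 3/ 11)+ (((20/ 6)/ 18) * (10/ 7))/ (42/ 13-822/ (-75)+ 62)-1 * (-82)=-233992775/ 2340009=-100.00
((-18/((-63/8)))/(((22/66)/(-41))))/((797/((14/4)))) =-984/797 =-1.23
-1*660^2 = -435600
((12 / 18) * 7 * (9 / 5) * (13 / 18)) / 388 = 91 / 5820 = 0.02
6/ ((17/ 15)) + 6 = 192/ 17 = 11.29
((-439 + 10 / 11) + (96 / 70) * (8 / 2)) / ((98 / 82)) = -6828673 / 18865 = -361.98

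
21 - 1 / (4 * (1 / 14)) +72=179 / 2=89.50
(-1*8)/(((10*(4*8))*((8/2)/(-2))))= 1/80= 0.01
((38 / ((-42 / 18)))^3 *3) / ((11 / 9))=-40001688 / 3773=-10602.09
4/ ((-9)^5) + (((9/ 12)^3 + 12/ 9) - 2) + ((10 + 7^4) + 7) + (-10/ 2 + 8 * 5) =9269295251/ 3779136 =2452.76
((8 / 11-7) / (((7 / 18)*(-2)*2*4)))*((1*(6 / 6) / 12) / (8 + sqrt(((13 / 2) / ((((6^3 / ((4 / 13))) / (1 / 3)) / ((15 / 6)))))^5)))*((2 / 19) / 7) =11825387454578688 / 74885437169337871307-2444628600*sqrt(10) / 74885437169337871307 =0.00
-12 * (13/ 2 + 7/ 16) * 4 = -333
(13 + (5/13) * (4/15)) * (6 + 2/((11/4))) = 37814/429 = 88.14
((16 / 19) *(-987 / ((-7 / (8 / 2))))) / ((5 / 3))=27072 / 95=284.97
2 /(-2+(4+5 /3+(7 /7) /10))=60 /113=0.53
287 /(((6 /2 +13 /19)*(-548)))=-779 /5480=-0.14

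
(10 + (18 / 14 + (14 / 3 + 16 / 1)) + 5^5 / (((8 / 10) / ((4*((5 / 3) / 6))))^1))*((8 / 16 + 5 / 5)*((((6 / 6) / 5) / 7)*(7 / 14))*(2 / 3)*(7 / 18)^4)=26994149 / 18895680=1.43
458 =458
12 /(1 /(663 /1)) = 7956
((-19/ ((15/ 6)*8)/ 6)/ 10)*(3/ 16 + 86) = -26201/ 19200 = -1.36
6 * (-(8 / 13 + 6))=-39.69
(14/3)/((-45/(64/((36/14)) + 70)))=-9.84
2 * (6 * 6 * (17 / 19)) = 1224 / 19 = 64.42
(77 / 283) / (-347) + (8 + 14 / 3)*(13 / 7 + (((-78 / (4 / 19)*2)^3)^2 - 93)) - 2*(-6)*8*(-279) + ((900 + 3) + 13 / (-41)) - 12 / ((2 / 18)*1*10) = 886463086833499899853957861 / 422755305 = 2096870403160286539.41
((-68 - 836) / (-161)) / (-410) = -452 / 33005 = -0.01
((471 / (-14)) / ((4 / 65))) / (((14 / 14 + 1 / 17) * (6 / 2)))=-172.11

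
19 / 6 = 3.17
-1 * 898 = -898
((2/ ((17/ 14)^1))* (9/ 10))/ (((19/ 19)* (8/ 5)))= 63/ 68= 0.93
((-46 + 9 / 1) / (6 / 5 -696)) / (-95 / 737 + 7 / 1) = 136345 / 17592336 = 0.01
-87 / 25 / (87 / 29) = -29 / 25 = -1.16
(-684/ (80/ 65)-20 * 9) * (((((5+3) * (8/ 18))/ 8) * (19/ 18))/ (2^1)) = -2071/ 12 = -172.58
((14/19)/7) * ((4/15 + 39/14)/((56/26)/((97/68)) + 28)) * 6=808301/12372990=0.07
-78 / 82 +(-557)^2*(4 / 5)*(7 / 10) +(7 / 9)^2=14424688256 / 83025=173739.09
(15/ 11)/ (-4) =-15/ 44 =-0.34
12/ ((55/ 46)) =552/ 55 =10.04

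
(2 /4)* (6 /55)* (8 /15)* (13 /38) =52 /5225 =0.01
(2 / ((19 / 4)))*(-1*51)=-408 / 19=-21.47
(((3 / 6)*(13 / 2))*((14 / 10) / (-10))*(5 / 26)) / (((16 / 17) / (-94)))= 5593 / 640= 8.74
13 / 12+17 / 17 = 25 / 12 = 2.08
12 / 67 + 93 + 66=10665 / 67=159.18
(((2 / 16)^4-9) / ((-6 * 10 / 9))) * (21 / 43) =2322369 / 3522560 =0.66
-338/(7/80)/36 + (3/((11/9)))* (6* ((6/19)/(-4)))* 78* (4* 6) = -30071288/13167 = -2283.84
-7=-7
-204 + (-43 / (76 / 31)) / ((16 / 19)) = -224.83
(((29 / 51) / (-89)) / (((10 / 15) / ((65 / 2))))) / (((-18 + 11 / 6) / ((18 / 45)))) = 0.01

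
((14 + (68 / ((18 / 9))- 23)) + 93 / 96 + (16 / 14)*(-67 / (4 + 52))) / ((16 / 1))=38575 / 25088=1.54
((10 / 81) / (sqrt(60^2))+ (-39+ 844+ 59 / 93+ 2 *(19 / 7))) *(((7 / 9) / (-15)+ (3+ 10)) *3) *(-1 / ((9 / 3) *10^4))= -37379468417 / 35593425000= -1.05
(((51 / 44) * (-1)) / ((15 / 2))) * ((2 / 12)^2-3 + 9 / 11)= 14501 / 43560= 0.33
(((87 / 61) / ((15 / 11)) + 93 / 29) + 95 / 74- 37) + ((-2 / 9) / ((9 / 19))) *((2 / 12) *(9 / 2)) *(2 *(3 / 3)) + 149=2064706843 / 17672310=116.83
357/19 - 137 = -2246/19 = -118.21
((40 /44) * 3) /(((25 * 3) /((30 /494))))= 6 /2717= 0.00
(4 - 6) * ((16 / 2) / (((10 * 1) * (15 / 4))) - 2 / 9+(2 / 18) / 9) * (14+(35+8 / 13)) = -602 / 1755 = -0.34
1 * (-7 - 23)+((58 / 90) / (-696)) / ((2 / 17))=-64817 / 2160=-30.01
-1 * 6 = -6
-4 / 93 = -0.04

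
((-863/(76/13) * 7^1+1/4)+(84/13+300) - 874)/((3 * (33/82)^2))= -2658350210/806949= -3294.32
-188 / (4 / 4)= -188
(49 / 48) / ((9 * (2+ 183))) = 49 / 79920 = 0.00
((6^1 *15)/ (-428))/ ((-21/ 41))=615/ 1498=0.41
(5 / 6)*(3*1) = 5 / 2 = 2.50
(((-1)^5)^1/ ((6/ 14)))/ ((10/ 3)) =-7/ 10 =-0.70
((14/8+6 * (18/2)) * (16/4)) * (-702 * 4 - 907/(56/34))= -20971589/28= -748985.32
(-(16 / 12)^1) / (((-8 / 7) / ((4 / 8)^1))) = 7 / 12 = 0.58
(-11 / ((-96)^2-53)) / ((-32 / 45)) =45 / 26656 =0.00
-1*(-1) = 1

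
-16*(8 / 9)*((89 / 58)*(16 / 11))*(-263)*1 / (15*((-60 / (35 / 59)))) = -41945344 / 7622505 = -5.50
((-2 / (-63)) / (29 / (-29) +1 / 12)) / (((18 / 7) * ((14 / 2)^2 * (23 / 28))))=-16 / 47817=-0.00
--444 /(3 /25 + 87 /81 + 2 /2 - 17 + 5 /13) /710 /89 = -389610 /799650493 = -0.00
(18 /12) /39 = 0.04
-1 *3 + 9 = 6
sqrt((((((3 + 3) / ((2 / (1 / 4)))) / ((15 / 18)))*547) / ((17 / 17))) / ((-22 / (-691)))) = 3*sqrt(20788735) / 110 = 124.35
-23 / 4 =-5.75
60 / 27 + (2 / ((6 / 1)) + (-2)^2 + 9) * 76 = 9140 / 9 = 1015.56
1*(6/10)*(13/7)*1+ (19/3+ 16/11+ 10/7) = 11932/1155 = 10.33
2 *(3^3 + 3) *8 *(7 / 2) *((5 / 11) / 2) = 4200 / 11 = 381.82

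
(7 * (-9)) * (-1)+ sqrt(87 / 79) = sqrt(6873) / 79+ 63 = 64.05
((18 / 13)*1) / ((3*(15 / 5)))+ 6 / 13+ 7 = 99 / 13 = 7.62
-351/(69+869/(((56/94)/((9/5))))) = -1260/9673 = -0.13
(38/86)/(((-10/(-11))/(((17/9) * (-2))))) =-3553/1935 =-1.84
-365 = -365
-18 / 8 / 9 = -1 / 4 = -0.25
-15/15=-1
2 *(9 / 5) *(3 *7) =378 / 5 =75.60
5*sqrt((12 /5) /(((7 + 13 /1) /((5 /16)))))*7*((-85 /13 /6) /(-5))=119*sqrt(15) /312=1.48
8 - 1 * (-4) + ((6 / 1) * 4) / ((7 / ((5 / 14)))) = 648 / 49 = 13.22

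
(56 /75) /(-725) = -56 /54375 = -0.00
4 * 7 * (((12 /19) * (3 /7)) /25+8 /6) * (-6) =-107264 /475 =-225.82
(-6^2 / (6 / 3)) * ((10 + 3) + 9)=-396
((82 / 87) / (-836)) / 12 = -41 / 436392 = -0.00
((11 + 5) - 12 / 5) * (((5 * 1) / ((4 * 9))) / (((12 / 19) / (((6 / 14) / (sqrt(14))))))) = 0.34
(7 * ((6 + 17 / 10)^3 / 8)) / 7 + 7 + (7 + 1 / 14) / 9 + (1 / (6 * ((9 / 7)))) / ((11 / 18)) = 120239123 / 1848000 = 65.06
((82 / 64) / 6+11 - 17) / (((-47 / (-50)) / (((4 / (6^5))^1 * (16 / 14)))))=-27775 / 7674912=-0.00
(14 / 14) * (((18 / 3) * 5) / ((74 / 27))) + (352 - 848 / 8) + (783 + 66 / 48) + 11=311487 / 296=1052.32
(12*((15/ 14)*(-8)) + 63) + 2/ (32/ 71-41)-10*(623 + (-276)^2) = -15478106705/ 20153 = -768029.91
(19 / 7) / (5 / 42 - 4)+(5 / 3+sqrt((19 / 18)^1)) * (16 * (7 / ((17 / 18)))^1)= 336 * sqrt(38) / 17+545742 / 2771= 318.79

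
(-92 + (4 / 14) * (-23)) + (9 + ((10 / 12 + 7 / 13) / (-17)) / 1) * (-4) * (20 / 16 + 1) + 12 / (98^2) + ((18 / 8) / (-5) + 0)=-1902742539 / 10612420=-179.29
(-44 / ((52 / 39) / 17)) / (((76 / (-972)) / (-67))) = -480717.95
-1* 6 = -6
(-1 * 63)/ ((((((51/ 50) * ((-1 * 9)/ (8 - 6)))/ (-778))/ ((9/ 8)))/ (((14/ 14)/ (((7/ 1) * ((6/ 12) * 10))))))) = -5835/ 17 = -343.24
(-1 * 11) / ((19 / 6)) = -66 / 19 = -3.47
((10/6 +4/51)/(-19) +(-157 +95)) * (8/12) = -120334/2907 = -41.39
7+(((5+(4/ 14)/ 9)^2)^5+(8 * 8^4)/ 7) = 10251520425546956026625968/ 984930291881790849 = 10408371.55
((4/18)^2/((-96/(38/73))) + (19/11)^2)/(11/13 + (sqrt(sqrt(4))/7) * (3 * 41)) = -16315364429/3986620499268 + 1242298462951 * sqrt(2)/14617608497316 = 0.12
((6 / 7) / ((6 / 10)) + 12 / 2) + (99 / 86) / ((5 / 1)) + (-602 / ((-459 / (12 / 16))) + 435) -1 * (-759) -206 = 996.64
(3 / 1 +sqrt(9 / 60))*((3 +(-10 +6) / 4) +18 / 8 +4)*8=33*sqrt(15) / 5 +198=223.56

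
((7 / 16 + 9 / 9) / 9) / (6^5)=23 / 1119744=0.00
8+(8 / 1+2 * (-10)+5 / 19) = -71 / 19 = -3.74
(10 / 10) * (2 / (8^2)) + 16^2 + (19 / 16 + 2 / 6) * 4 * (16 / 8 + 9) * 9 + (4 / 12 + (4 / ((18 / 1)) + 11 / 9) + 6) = 249425 / 288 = 866.06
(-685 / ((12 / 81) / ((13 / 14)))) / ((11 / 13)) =-3125655 / 616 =-5074.12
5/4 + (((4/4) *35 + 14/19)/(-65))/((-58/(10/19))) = 683201/544388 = 1.25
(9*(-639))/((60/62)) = -59427/10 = -5942.70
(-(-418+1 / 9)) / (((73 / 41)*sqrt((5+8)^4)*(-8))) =-154201 / 888264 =-0.17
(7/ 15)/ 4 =0.12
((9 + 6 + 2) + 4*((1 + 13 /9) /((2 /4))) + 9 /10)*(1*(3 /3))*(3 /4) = 3371 /120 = 28.09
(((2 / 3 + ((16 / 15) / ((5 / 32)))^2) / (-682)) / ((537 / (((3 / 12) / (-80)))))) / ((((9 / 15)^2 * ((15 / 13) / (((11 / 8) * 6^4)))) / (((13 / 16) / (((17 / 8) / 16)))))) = 22468043 / 2122492500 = 0.01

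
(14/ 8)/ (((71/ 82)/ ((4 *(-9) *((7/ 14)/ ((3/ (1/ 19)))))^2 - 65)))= -6724123/ 51262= -131.17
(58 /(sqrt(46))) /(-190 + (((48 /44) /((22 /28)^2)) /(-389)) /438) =-1096095803*sqrt(46) /165170307606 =-0.05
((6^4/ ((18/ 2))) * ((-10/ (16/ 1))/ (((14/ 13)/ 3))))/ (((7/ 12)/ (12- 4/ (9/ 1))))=-243360/ 49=-4966.53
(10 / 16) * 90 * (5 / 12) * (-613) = -229875 / 16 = -14367.19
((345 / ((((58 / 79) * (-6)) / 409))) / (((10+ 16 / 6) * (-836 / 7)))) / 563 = 78031065 / 2074704544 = 0.04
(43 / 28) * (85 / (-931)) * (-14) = 3655 / 1862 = 1.96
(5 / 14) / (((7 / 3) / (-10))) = -75 / 49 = -1.53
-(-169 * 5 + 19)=826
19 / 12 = 1.58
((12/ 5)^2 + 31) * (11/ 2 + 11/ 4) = 303.27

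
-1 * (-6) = 6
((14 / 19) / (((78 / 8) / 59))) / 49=472 / 5187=0.09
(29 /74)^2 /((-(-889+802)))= 29 /16428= 0.00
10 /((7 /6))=60 /7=8.57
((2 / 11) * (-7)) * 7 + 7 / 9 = -805 / 99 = -8.13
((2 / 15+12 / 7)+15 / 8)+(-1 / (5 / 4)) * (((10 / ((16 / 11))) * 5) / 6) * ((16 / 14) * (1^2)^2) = -1273 / 840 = -1.52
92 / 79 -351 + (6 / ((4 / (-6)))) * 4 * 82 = -260845 / 79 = -3301.84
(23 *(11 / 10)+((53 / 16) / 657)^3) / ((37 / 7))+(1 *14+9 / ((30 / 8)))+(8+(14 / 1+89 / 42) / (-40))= 28.78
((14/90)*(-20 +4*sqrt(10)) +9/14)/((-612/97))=0.08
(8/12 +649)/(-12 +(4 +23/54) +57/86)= -754263/8024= -94.00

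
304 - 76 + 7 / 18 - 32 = 196.39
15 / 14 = 1.07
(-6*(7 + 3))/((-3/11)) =220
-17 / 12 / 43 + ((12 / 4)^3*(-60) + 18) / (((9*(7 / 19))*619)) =-1818773 / 2235828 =-0.81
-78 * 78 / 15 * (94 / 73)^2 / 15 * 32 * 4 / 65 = -58812416 / 666125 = -88.29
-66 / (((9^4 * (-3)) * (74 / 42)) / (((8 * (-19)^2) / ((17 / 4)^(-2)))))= 8033333 / 80919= 99.28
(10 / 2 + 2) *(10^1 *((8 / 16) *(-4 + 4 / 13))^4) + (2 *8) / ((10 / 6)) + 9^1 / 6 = 235413471 / 285610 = 824.25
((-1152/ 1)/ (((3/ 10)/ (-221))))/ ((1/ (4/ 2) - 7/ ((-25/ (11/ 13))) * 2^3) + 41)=551616000/ 28207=19556.00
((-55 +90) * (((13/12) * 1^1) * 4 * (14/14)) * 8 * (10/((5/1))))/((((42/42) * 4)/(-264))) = -160160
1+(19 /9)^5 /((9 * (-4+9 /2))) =5483639 /531441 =10.32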